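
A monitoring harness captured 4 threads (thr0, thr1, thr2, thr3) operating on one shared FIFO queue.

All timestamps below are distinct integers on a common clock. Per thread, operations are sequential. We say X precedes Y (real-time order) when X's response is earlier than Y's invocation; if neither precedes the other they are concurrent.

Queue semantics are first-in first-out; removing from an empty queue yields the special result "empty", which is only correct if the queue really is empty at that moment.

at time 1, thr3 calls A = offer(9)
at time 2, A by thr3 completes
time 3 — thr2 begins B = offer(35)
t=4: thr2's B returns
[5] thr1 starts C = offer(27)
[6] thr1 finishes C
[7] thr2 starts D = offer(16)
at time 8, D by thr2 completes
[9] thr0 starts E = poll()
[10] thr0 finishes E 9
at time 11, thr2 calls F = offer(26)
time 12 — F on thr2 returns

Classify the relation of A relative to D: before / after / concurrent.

A spans [1,2], D spans [7,8]
resp(A)=2 < inv(D)=7

before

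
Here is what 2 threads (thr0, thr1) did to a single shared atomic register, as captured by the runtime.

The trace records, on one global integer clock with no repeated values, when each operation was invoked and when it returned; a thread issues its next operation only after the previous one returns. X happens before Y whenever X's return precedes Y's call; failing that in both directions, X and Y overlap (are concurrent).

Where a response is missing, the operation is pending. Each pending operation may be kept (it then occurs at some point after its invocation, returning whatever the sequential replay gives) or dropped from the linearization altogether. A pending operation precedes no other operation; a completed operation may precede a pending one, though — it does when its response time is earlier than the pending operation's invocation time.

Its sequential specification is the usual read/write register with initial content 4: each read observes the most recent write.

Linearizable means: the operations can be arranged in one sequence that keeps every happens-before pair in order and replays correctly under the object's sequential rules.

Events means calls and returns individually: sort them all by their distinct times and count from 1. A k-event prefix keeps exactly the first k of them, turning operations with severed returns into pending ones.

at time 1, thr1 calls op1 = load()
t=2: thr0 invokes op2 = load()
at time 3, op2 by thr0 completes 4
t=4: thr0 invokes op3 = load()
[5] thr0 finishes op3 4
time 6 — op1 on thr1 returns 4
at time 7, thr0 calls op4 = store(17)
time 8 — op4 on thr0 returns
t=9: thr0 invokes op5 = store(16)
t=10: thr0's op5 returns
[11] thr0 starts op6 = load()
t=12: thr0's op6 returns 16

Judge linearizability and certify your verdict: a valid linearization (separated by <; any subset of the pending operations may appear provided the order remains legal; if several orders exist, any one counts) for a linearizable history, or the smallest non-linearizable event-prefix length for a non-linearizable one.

linearizable — witness: op1 < op2 < op3 < op4 < op5 < op6

1. op1 load() → 4, leaving value 4
2. op2 load() → 4, leaving value 4
3. op3 load() → 4, leaving value 4
4. op4 store(17), leaving value 17
5. op5 store(16), leaving value 16
6. op6 load() → 16, leaving value 16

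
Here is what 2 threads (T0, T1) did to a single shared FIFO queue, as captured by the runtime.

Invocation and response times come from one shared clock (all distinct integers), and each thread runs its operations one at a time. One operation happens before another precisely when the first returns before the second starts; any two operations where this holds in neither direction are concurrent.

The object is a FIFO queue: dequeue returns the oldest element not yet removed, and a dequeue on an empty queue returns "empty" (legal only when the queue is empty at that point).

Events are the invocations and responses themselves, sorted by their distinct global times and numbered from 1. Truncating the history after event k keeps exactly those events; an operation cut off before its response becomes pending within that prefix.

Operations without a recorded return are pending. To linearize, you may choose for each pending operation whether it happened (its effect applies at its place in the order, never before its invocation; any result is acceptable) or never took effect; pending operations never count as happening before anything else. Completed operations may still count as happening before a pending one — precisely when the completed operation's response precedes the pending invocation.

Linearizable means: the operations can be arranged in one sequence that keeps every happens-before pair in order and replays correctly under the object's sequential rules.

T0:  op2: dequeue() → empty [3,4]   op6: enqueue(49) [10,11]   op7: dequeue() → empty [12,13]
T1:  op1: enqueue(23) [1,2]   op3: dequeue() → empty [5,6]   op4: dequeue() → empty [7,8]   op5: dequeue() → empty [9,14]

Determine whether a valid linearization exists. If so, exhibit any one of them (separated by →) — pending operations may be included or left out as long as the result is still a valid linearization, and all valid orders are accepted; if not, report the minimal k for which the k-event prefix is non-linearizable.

not linearizable — minimal violating prefix: 4 events

cut after 3 events: linearizable; cut after 4 events (op2 responds, time 4): not linearizable
the sole real-time-consistent order of 2 completed operations fails the FIFO queue replay
take op1, op2: step 2 already fails, because op2 dequeue() → empty cannot occur there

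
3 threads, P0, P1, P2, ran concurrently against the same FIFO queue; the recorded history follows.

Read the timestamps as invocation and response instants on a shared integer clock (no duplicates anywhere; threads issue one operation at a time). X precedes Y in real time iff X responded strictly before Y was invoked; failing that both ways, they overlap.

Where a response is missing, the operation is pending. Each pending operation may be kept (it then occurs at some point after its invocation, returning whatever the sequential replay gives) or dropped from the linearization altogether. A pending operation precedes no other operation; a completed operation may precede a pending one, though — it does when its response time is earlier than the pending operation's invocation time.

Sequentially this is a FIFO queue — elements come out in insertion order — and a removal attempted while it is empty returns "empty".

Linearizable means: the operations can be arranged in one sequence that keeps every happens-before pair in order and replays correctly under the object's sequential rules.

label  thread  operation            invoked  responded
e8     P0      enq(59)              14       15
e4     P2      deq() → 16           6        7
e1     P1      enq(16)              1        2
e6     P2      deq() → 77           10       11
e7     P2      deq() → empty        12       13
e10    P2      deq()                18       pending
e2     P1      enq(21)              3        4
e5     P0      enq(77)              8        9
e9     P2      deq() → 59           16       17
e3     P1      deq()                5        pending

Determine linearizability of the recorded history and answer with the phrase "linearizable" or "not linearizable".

witness order: e1, e2, e4, e3, e5, e6, e7, e8, e9
after step 1 (e1 enq(16)): queue <16>
after step 2 (e2 enq(21)): queue <16,21>
after step 3 (e4 deq() → 16): queue <21>
after step 4 (e3 deq() (pending, included)): queue <>
after step 5 (e5 enq(77)): queue <77>
after step 6 (e6 deq() → 77): queue <>
after step 7 (e7 deq() → empty): queue <>
after step 8 (e8 enq(59)): queue <59>
after step 9 (e9 deq() → 59): queue <>

linearizable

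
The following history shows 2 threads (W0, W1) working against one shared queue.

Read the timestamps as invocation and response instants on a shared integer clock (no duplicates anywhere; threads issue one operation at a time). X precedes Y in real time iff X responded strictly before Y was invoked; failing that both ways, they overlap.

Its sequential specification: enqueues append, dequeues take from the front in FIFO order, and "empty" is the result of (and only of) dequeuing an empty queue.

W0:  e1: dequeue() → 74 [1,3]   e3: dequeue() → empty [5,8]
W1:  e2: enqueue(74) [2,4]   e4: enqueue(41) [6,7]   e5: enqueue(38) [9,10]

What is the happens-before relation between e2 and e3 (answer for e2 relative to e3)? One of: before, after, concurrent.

before

e2 spans [2,4], e3 spans [5,8]
resp(e2)=4 < inv(e3)=5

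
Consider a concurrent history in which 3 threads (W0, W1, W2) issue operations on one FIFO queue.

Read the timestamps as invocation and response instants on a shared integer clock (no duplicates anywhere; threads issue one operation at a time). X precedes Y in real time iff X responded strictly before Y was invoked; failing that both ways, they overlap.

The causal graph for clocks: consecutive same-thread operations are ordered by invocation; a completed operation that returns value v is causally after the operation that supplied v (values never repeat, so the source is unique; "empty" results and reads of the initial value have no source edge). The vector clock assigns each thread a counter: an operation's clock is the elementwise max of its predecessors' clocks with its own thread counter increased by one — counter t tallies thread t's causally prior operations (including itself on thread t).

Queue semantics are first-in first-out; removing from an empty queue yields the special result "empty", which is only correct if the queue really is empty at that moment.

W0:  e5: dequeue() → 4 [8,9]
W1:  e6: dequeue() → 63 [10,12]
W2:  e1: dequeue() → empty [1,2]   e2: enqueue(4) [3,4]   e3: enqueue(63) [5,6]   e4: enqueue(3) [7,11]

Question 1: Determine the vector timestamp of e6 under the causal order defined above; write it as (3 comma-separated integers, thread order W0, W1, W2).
Answer: (0, 1, 3)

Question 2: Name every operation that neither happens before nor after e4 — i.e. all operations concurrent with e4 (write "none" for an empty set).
Answer: e5, e6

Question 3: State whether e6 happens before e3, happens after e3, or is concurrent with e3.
Answer: after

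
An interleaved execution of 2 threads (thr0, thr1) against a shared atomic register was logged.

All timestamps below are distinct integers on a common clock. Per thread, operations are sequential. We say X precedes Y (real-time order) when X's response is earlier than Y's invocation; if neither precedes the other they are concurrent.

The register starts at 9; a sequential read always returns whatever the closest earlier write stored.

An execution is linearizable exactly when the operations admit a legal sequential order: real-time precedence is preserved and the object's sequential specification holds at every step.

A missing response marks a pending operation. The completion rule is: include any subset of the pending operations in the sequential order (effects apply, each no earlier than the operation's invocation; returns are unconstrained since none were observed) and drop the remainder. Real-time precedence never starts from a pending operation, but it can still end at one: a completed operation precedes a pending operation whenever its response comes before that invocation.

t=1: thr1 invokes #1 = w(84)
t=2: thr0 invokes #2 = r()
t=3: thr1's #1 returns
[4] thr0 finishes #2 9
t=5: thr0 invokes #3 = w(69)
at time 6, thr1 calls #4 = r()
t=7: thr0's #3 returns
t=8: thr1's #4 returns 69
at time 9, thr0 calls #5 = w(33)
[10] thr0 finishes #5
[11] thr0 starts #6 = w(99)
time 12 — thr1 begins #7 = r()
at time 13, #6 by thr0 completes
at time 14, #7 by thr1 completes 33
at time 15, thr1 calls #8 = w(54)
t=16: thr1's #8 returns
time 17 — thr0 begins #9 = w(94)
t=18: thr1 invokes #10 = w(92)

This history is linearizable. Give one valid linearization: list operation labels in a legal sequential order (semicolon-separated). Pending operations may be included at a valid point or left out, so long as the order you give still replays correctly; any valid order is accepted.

#2; #1; #3; #4; #5; #7; #6; #8

after step 1 (#2 r() → 9): value 9
after step 2 (#1 w(84)): value 84
after step 3 (#3 w(69)): value 69
after step 4 (#4 r() → 69): value 69
after step 5 (#5 w(33)): value 33
after step 6 (#7 r() → 33): value 33
after step 7 (#6 w(99)): value 99
after step 8 (#8 w(54)): value 54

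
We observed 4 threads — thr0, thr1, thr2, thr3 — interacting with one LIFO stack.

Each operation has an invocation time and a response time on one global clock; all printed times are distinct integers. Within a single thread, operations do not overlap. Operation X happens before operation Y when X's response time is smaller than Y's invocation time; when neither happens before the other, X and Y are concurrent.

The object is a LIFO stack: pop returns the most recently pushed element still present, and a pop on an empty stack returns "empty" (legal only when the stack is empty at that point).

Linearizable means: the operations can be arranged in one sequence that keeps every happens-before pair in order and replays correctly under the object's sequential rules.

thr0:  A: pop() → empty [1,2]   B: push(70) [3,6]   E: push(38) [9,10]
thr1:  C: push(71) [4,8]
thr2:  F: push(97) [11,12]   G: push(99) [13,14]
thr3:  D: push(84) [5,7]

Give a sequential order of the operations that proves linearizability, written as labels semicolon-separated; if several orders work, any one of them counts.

step 1: A pop() → empty — stack <>
step 2: B push(70) — stack <70>
step 3: C push(71) — stack <70,71>
step 4: D push(84) — stack <70,71,84>
step 5: E push(38) — stack <70,71,84,38>
step 6: F push(97) — stack <70,71,84,38,97>
step 7: G push(99) — stack <70,71,84,38,97,99>

A; B; C; D; E; F; G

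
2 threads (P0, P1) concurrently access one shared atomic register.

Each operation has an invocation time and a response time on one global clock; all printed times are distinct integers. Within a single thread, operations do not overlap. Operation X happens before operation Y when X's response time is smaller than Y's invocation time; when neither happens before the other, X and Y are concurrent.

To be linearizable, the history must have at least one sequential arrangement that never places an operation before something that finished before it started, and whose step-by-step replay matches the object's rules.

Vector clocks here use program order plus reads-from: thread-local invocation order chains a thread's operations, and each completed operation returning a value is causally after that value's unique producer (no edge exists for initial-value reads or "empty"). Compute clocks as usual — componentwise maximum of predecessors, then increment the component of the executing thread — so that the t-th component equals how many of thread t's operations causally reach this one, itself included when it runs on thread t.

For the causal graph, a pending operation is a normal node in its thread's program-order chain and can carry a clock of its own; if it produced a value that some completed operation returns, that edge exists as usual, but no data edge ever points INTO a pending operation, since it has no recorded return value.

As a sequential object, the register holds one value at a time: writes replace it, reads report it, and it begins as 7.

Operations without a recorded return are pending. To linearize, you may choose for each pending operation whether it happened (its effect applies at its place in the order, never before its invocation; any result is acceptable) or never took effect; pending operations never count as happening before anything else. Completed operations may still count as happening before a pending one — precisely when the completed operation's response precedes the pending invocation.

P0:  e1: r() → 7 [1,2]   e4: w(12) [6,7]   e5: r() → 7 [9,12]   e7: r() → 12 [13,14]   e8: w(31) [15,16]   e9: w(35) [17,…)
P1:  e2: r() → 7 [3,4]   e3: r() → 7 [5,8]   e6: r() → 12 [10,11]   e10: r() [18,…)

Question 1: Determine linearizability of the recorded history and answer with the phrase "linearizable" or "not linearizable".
not linearizable

already the first 12 events (up to e5's response at time 12) admit no linearization; the first 11 still do
4 orders of the 6 completed atomic register ops respect real time; none is legal
take e1, e2, e3, e4, e5, e6: step 5 already fails, because e5 r() → 7 cannot occur there
take e1, e2, e3, e4, e6, e5: step 6 already fails, because e5 r() → 7 cannot occur there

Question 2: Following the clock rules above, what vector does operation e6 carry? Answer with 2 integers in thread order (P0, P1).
(2, 3)

e2 (invocation 3): nothing precedes it; P1's component alone gives (0, 1)
e1 (invocation 1): nothing precedes it; P0's component alone gives (1, 0)
merge at e3 (invoked 5): VC(e2)=(0, 1), own-thread bump on P1 → (0, 2)
merge at e4 (invoked 6): VC(e1)=(1, 0), own-thread bump on P0 → (2, 0)
merge at e5 (invoked 9): VC(e4)=(2, 0), own-thread bump on P0 → (3, 0)
merge at e7 (invoked 13): VC(e4)=(2, 0), VC(e5)=(3, 0), own-thread bump on P0 → (4, 0)
merge at e6 (invoked 10): VC(e3)=(0, 2), VC(e4)=(2, 0), own-thread bump on P1 → (2, 3)
merge at e8 (invoked 15): VC(e7)=(4, 0), own-thread bump on P0 → (5, 0)
merge at e10 (invoked 18): VC(e6)=(2, 3), own-thread bump on P1 → (2, 4)
merge at e9 (invoked 17): VC(e8)=(5, 0), own-thread bump on P0 → (6, 0)
target: VC(e6) = (2, 3)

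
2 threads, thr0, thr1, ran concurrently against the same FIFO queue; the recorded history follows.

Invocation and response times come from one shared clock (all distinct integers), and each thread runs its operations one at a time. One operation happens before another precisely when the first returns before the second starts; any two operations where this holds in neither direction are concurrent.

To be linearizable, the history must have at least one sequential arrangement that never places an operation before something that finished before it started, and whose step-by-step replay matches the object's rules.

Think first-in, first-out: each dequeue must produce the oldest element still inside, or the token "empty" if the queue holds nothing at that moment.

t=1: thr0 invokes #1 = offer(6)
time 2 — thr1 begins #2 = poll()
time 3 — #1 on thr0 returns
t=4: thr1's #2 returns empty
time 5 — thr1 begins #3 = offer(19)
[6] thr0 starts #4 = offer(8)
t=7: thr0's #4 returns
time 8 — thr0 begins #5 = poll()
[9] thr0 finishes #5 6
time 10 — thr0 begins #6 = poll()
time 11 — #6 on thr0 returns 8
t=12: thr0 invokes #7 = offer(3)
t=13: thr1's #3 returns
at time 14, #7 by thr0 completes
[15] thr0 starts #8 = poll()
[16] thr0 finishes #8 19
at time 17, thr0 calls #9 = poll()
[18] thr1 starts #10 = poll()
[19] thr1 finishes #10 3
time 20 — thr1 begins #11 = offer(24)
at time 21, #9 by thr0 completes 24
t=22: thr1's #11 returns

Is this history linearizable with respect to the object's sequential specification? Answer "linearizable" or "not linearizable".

linearizable

witness order: #2, #1, #4, #3, #5, #6, #7, #8, #10, #11, #9
after step 1 (#2 poll() → empty): queue <>
after step 2 (#1 offer(6)): queue <6>
after step 3 (#4 offer(8)): queue <6,8>
after step 4 (#3 offer(19)): queue <6,8,19>
after step 5 (#5 poll() → 6): queue <8,19>
after step 6 (#6 poll() → 8): queue <19>
after step 7 (#7 offer(3)): queue <19,3>
after step 8 (#8 poll() → 19): queue <3>
after step 9 (#10 poll() → 3): queue <>
after step 10 (#11 offer(24)): queue <24>
after step 11 (#9 poll() → 24): queue <>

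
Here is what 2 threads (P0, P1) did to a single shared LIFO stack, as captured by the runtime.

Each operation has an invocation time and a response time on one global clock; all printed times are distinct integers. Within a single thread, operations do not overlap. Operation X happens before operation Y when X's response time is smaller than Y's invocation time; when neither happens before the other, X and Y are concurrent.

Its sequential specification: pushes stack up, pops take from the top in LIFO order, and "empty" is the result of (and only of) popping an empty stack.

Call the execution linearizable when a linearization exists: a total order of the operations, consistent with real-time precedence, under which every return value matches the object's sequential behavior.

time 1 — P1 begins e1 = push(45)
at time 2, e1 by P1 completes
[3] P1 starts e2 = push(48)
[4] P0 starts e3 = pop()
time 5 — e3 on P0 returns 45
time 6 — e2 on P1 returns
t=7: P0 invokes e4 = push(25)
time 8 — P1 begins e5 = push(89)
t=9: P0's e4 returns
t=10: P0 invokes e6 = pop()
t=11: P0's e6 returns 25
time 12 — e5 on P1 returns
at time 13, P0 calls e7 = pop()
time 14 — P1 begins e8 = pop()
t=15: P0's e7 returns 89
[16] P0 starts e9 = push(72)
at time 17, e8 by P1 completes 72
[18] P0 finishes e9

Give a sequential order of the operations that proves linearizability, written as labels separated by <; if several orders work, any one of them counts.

e1 < e3 < e2 < e4 < e6 < e5 < e7 < e9 < e8

1. e1 push(45), leaving stack <45>
2. e3 pop() → 45, leaving stack <>
3. e2 push(48), leaving stack <48>
4. e4 push(25), leaving stack <48,25>
5. e6 pop() → 25, leaving stack <48>
6. e5 push(89), leaving stack <48,89>
7. e7 pop() → 89, leaving stack <48>
8. e9 push(72), leaving stack <48,72>
9. e8 pop() → 72, leaving stack <48>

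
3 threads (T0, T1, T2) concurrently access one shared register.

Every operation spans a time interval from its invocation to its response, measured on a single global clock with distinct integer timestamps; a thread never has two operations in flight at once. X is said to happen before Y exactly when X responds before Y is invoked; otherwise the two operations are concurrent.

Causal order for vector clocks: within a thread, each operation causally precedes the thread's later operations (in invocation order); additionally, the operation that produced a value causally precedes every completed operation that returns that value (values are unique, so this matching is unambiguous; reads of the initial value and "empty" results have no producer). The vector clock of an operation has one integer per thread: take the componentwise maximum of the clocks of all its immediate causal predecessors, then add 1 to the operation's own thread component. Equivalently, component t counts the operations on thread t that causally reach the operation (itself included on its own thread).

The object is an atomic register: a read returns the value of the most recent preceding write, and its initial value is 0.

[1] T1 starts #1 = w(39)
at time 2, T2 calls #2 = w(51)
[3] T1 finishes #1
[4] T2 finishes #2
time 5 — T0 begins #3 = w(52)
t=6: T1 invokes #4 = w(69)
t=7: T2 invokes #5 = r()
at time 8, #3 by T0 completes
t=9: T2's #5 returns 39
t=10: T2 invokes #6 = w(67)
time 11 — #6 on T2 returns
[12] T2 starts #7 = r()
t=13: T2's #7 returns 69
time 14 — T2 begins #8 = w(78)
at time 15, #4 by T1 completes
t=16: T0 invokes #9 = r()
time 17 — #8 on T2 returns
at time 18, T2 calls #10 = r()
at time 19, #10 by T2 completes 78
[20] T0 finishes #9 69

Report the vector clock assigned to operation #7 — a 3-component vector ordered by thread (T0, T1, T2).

(0, 2, 4)

root op #2, invoked 2: fresh clock plus T2's own tick → (0, 0, 1)
root op #1, invoked 1: fresh clock plus T1's own tick → (0, 1, 0)
root op #3, invoked 5: fresh clock plus T0's own tick → (1, 0, 0)
#4 (invocation 6): componentwise max over VC(#1)=(0, 1, 0), +1 at T1, giving (0, 2, 0)
#5 (invocation 7): componentwise max over VC(#1)=(0, 1, 0), VC(#2)=(0, 0, 1), +1 at T2, giving (0, 1, 2)
#6 (invocation 10): componentwise max over VC(#5)=(0, 1, 2), +1 at T2, giving (0, 1, 3)
#9 (invocation 16): componentwise max over VC(#3)=(1, 0, 0), VC(#4)=(0, 2, 0), +1 at T0, giving (2, 2, 0)
#7 (invocation 12): componentwise max over VC(#4)=(0, 2, 0), VC(#6)=(0, 1, 3), +1 at T2, giving (0, 2, 4)
#8 (invocation 14): componentwise max over VC(#7)=(0, 2, 4), +1 at T2, giving (0, 2, 5)
#10 (invocation 18): componentwise max over VC(#8)=(0, 2, 5), +1 at T2, giving (0, 2, 6)
target: VC(#7) = (0, 2, 4)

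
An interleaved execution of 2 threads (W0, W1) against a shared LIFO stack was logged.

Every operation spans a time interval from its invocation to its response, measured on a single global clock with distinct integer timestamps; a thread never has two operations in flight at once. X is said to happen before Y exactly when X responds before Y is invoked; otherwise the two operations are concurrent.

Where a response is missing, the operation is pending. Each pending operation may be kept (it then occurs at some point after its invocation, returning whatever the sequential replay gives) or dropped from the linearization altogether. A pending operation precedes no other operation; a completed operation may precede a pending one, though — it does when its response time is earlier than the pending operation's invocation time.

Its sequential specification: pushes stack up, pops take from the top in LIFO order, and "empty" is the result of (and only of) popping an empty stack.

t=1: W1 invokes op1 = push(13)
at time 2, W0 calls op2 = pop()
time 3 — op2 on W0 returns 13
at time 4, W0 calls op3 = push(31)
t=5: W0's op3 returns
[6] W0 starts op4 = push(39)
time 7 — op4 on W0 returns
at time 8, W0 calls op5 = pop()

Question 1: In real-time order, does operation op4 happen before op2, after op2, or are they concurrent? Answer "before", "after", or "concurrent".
op4 spans [6,7], op2 spans [2,3]
resp(op2)=3 < inv(op4)=6

after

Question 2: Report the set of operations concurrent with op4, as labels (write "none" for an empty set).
concurrent with op4 ([6,7]): every op whose interval crosses 6..7
op1 [1,…): concurrent
op2 [2,3]: before
op3 [4,5]: before
op5 [8,…): after

op1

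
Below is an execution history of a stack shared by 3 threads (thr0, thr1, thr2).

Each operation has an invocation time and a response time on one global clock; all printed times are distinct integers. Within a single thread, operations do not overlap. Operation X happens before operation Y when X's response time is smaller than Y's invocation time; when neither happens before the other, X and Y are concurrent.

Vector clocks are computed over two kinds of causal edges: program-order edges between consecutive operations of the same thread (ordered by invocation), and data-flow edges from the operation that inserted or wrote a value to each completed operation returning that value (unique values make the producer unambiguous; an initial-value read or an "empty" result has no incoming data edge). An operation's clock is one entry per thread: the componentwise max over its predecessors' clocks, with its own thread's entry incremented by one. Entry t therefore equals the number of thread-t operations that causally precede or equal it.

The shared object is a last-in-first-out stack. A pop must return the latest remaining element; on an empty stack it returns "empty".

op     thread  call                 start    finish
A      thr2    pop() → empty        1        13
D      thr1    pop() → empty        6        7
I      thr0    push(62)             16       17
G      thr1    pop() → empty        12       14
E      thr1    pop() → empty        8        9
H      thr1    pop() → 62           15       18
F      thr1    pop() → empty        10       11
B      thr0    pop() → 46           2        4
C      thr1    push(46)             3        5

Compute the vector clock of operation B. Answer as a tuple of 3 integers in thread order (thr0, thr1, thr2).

(1, 1, 0)

root op A, invoked 1: fresh clock plus thr2's own tick → (0, 0, 1)
root op C, invoked 3: fresh clock plus thr1's own tick → (0, 1, 0)
D, invoked 6, takes VC(C)=(0, 1, 0) under max, adds 1 for thr1 → (0, 2, 0)
B, invoked 2, takes VC(C)=(0, 1, 0) under max, adds 1 for thr0 → (1, 1, 0)
E, invoked 8, takes VC(D)=(0, 2, 0) under max, adds 1 for thr1 → (0, 3, 0)
I, invoked 16, takes VC(B)=(1, 1, 0) under max, adds 1 for thr0 → (2, 1, 0)
F, invoked 10, takes VC(E)=(0, 3, 0) under max, adds 1 for thr1 → (0, 4, 0)
G, invoked 12, takes VC(F)=(0, 4, 0) under max, adds 1 for thr1 → (0, 5, 0)
H, invoked 15, takes VC(G)=(0, 5, 0), VC(I)=(2, 1, 0) under max, adds 1 for thr1 → (2, 6, 0)
target: VC(B) = (1, 1, 0)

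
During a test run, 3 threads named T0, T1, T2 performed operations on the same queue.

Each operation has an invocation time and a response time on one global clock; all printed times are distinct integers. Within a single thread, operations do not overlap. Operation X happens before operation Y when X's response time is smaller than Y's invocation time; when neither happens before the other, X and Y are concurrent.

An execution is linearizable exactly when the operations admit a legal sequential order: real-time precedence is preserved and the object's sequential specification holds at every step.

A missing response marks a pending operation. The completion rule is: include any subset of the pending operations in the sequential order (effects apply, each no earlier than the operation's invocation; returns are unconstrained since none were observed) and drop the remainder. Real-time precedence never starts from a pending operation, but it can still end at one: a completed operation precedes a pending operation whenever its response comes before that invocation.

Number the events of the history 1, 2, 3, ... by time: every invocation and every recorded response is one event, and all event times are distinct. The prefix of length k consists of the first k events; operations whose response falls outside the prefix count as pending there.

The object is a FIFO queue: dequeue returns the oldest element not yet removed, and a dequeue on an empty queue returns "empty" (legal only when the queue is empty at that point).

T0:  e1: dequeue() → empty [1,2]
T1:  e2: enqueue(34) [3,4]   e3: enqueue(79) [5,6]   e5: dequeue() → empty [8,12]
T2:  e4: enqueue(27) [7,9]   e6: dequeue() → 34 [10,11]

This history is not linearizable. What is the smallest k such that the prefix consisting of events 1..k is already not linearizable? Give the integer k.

12

events 1..11 are linearizable, e.g. via e1, e2, e3, e4, e6:
after step 1 (e1 dequeue() → empty): queue <>
after step 2 (e2 enqueue(34)): queue <34>
after step 3 (e3 enqueue(79)): queue <34,79>
after step 4 (e4 enqueue(27)): queue <34,79,27>
after step 5 (e6 dequeue() → 34): queue <79,27>
with event 12 included (e5 responding at time 12), all real-time-consistent orders fail
take e1, e2, e3, e4, e5, e6: step 5 already fails, because e5 dequeue() → empty cannot occur there
take e1, e2, e3, e4, e6, e5: step 6 already fails, because e5 dequeue() → empty cannot occur there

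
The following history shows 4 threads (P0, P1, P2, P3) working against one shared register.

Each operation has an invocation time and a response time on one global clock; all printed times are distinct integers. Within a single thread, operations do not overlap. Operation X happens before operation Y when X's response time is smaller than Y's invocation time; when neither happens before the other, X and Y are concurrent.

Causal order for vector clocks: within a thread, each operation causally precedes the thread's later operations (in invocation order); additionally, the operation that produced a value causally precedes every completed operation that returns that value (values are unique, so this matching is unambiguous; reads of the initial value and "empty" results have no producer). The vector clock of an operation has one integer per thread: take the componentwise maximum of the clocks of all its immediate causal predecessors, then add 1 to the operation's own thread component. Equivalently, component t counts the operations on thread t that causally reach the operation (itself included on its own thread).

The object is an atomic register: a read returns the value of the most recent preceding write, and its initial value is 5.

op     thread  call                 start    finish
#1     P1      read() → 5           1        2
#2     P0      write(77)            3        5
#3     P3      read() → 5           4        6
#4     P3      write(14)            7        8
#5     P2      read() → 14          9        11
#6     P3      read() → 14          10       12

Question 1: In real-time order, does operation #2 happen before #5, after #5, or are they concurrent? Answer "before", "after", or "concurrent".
#2 spans [3,5], #5 spans [9,11]
resp(#2)=5 < inv(#5)=9

before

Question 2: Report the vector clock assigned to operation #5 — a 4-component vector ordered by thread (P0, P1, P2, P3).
no predecessors for #3 (invoked 4): P3 increments from zero → (0, 0, 0, 1)
no predecessors for #1 (invoked 1): P1 increments from zero → (0, 1, 0, 0)
no predecessors for #2 (invoked 3): P0 increments from zero → (1, 0, 0, 0)
invoked at 7, #4 merges VC(#3)=(0, 0, 0, 1) and bumps P3's slot → (0, 0, 0, 2)
invoked at 10, #6 merges VC(#4)=(0, 0, 0, 2) and bumps P3's slot → (0, 0, 0, 3)
invoked at 9, #5 merges VC(#4)=(0, 0, 0, 2) and bumps P2's slot → (0, 0, 1, 2)
target: VC(#5) = (0, 0, 1, 2)

(0, 0, 1, 2)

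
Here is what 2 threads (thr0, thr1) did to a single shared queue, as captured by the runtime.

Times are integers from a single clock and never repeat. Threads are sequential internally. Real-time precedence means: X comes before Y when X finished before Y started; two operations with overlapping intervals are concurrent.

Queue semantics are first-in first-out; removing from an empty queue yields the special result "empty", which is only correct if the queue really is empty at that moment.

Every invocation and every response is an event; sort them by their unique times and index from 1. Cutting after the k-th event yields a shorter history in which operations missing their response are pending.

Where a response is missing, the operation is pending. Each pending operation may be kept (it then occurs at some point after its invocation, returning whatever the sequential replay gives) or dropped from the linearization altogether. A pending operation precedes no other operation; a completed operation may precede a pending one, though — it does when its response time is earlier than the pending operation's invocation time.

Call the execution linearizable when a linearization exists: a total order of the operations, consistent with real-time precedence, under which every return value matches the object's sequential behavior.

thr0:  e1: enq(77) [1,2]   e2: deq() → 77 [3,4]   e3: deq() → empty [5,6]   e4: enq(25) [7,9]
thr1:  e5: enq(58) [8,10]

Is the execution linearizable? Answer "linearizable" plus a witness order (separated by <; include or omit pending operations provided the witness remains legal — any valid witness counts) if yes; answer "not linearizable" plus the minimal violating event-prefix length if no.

1. e1 enq(77), leaving queue <77>
2. e2 deq() → 77, leaving queue <>
3. e3 deq() → empty, leaving queue <>
4. e4 enq(25), leaving queue <25>
5. e5 enq(58), leaving queue <25,58>

linearizable — witness: e1 < e2 < e3 < e4 < e5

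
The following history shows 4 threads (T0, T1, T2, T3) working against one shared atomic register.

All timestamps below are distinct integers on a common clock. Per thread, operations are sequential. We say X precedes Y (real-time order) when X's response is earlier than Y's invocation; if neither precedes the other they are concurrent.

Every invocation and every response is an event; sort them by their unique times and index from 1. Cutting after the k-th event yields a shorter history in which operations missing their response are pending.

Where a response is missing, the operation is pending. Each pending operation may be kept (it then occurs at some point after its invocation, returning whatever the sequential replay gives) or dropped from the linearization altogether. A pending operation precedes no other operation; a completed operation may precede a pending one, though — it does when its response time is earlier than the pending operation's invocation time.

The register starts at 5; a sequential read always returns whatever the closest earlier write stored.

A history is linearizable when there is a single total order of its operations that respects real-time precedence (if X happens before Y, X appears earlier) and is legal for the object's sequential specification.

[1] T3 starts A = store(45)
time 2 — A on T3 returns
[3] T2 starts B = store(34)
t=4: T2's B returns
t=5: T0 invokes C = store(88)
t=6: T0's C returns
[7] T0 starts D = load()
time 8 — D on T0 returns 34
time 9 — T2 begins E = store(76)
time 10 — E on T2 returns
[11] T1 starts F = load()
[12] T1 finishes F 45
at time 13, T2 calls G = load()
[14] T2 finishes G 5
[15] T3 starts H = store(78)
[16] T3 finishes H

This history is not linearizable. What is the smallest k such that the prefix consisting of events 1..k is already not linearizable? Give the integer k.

one valid order for events 1..7 is A, B, C:
step 1: A store(45) — value 45
step 2: B store(34) — value 34
step 3: C store(88) — value 88
include event 8 — D responding at 8 — and every candidate order breaks
one such order, A, B, C, D, breaks at step 4 where D load() → 34 is illegal

8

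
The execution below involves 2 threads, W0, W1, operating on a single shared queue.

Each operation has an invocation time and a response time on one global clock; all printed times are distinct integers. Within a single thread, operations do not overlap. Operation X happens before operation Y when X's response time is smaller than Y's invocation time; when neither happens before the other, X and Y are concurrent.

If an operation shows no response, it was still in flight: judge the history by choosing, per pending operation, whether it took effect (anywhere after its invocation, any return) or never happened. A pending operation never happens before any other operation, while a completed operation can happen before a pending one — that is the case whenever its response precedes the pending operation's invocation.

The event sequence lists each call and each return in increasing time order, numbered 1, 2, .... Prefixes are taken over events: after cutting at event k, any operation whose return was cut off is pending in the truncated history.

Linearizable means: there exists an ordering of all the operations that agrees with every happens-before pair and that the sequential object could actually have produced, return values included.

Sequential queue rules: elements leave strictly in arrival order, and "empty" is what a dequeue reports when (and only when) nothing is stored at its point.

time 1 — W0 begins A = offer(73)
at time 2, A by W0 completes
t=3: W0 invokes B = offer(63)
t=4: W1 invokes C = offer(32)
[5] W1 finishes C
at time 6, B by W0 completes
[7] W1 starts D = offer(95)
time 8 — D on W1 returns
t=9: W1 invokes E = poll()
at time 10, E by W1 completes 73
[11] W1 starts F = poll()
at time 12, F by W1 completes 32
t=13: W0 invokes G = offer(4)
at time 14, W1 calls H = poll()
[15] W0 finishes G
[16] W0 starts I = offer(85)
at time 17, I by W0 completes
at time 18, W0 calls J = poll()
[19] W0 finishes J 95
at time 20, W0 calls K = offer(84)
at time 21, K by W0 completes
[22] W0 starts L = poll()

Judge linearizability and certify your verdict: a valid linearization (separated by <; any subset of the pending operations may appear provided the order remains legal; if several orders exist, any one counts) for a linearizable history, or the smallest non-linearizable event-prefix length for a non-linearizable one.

1. A offer(73), leaving queue <73>
2. C offer(32), leaving queue <73,32>
3. B offer(63), leaving queue <73,32,63>
4. D offer(95), leaving queue <73,32,63,95>
5. E poll() → 73, leaving queue <32,63,95>
6. F poll() → 32, leaving queue <63,95>
7. G offer(4), leaving queue <63,95,4>
8. H poll() (pending, included), leaving queue <95,4>
9. I offer(85), leaving queue <95,4,85>
10. J poll() → 95, leaving queue <4,85>
11. K offer(84), leaving queue <4,85,84>

linearizable — witness: A < C < B < D < E < F < G < H < I < J < K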